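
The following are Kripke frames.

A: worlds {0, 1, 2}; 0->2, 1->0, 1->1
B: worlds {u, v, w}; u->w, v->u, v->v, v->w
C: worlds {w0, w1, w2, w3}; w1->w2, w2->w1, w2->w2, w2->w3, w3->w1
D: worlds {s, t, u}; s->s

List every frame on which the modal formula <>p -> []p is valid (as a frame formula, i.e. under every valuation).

D

The schema corresponds to partial functionality: forall x forall y forall z (Rxy & Rxz -> y = z).
A: fails — 1 sees both 0 and 1.
B: fails — v sees both u and v.
C: fails — w2 sees both w1 and w2.
D: satisfies the condition.
Valid on: D.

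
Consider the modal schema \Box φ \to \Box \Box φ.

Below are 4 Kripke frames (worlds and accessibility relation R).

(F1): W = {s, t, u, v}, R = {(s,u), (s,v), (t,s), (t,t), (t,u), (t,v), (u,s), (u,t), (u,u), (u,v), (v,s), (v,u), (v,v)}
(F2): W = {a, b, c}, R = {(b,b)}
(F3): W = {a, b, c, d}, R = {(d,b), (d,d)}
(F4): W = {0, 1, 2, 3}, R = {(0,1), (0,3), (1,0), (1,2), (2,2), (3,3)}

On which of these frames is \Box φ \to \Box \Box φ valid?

This is the axiom for transitivity; its first-order frame correspondent is \forall x \forall y \forall z (Rxy \wedge Ryz \to Rxz).
(F1): fails — Rvu and Rut but not Rvt.
(F2): holds.
(F3): holds.
(F4): fails — R10 and R01 but not R11.

(F2), (F3)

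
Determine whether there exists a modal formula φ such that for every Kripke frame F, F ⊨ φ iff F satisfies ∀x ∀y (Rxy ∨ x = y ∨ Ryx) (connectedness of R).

Not modally definable

Modal frame validity is preserved under disjoint unions.
Take 4 disjoint single-world reflexive frames: each is trivially connected, but their disjoint union has 4 worlds with no edge between distinct components, so it is not connected.
Hence connectedness of R is not modally definable.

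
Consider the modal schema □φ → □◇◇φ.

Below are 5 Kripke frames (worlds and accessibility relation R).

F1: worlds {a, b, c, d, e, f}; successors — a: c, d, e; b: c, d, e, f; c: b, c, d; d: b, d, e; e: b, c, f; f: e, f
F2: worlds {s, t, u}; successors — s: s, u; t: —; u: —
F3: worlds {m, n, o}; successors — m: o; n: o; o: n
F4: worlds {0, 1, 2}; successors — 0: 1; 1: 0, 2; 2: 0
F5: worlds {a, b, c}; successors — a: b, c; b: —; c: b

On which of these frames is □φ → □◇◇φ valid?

F1, F3

The schema corresponds to a generalized confluence (Geach) condition: ∀x ∀z (xRz → ∃w (xRw ∧ zR²w)).
F1: condition met.
F2: fails — sRu but no w with sRw and uR²w.
F3: condition met.
F4: fails — 1R2 but no w with 1Rw and 2R²w.
F5: fails — aRb but no w with aRw and bR²w.
Valid on: F1, F3.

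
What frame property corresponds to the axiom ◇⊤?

seriality

This is a form of the D axiom.
Its frame correspondent is seriality — ∀x ∃y Rxy.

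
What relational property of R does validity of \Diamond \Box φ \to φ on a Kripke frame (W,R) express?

symmetry: \forall x \forall y (Rxy \to Ryx)

Replacing φ by ¬φ and contraposing gives the equivalent schema φ → □◇φ.
Suppose φ→□◇φ is valid. Take Rxy and set V(φ)={x}. Then φ at x, so □◇φ at x, so ◇φ at y, so some z with Ryz has φ; z=x, i.e. Ryx.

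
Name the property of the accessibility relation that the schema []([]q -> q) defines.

This is the T□ axiom.
Its frame correspondent is shift-reflexivity — forall x forall y (Rxy -> Ryy).

Shift-reflexivity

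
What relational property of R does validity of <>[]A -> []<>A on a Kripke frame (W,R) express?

Suppose ◇□A→□◇A is valid. Take Rxy, Rxz and set V(A)={w : Ryw}. Then □A at y so ◇□A at x, so □◇A at x, so ◇A at z, giving w with Rzw and Ryw.

Convergence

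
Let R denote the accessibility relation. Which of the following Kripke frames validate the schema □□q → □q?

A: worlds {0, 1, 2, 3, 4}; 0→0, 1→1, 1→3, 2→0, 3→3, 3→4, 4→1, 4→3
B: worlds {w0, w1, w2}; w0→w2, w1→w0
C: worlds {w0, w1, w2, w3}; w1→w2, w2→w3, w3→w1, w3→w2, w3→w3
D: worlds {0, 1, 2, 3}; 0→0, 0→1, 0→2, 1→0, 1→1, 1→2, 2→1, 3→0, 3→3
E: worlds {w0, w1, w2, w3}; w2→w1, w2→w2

A, D, E

This is the axiom for density; its first-order frame correspondent is ∀x ∀y (Rxy → ∃z (Rxz ∧ Rzy)).
A: ✓.
B: fails — Rw0w2 but no z with Rw0z and Rzw2.
C: fails — Rw1w2 but no z with Rw1z and Rzw2.
D: ✓.
E: ✓.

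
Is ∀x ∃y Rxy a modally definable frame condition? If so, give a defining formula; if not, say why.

Definable; □r → ◇r defines it

Yes: it is seriality, defined by the D schema □r → ◇r.
Suppose □r→◇r is valid. At any x set V(r)=W. Then □r at x, so ◇r at x, so x has a successor.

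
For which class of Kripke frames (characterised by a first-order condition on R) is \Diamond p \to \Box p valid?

This schema is the CD axiom.
Its frame correspondent is partial functionality — \forall x \forall y \forall z (Rxy \wedge Rxz \to y = z).

partial functionality: \forall x \forall y \forall z (Rxy \wedge Rxz \to y = z)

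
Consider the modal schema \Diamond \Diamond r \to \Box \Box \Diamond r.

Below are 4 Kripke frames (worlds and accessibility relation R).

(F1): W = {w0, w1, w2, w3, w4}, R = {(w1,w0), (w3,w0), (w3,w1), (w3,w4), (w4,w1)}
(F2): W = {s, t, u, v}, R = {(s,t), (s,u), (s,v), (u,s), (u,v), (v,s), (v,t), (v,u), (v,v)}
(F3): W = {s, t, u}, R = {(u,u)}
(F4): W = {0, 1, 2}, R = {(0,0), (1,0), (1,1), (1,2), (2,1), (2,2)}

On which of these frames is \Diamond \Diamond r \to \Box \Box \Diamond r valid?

(F3)

The schema corresponds to a generalized confluence (Geach) condition: \forall x \forall y \forall z ((x R^2 y \wedge x R^2 z) \to \exists w (y = w \wedge zRw)).
(F1): fails — w3R²w0, w3R²w0 but no w with w0=w and w0Rw.
(F2): fails — sR²s, sR²s but no w with s=w and sRw.
(F3): ✓.
(F4): fails — 1R²0, 1R²2 but no w with 0=w and 2Rw.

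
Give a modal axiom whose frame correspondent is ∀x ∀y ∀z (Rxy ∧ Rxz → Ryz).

◇s → □◇s

A defining formula is ◇s → □◇s (the 5 axiom).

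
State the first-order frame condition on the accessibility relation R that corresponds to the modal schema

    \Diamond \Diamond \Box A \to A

\forall x \forall y (x R^2 y \to \exists w (yRw \wedge x = w))

This is a Sahlqvist (Geach-type) schema ◇^2□^1A → □^0◇^0A.
Minimal-valuation argument: fix x; take any y with xR^2y and any z with xR^0z. Set V(A) to the set of worlds R-reachable from y in exactly 1 step. Then □^1A holds at y, so the antecedent holds at x; validity forces ◇^0A at z, giving a w with zR^0w and yR^1w.
First-order correspondent: \forall x \forall y (x R^2 y \to \exists w (yRw \wedge x = w)).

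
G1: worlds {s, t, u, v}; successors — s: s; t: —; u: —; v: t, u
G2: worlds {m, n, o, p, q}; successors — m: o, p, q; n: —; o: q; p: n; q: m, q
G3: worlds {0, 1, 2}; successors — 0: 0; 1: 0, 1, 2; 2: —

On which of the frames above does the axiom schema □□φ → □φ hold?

G3

Frame correspondent (Sahlqvist): ∀x ∀y (Rxy → ∃z (Rxz ∧ Rzy)) — i.e. density.
G1: fails — Rvt but no z with Rvz and Rzt.
G2: fails — Rpn but no z with Rpz and Rzn.
G3: condition met.
Valid on: G3.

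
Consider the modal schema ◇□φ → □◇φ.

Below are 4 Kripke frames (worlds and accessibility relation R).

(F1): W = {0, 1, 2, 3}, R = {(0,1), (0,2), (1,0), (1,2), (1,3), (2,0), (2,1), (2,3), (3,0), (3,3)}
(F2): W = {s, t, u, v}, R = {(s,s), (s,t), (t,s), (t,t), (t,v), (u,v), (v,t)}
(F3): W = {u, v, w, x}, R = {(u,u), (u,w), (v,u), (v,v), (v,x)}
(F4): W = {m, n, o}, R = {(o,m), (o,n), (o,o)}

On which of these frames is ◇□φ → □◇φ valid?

(F2)

This is the axiom for convergence; its first-order frame correspondent is ∀x ∀y ∀z (Rxy ∧ Rxz → ∃w (Ryw ∧ Rzw)).
(F1): fails — R10 and R13 but 0 and 3 have no common successor.
(F2): ✓.
(F3): fails — Ruw and Ruw but w and w have no common successor.
(F4): fails — Roo and Rom but o and m have no common successor.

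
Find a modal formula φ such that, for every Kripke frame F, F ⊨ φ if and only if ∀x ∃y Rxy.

□p → ◇p

This is seriality; the standard corresponding axiom is D: □p → ◇p.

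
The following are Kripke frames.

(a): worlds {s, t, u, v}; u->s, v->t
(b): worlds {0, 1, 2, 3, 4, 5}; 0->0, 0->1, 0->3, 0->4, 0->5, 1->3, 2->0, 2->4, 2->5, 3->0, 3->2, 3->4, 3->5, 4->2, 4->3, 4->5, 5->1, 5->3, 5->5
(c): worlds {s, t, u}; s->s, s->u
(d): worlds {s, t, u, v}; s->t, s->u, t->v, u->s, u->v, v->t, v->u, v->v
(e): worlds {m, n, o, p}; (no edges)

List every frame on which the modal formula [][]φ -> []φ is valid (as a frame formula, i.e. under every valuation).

(c), (e)

Frame correspondent (Sahlqvist): forall x forall y (Rxy -> exists z (Rxz & Rzy)) — i.e. density.
(a): fails — Rus but no z with Ruz and Rzs.
(b): fails — R13 but no z with R1z and Rz3.
(c): condition met.
(d): fails — Rus but no z with Ruz and Rzs.
(e): condition met.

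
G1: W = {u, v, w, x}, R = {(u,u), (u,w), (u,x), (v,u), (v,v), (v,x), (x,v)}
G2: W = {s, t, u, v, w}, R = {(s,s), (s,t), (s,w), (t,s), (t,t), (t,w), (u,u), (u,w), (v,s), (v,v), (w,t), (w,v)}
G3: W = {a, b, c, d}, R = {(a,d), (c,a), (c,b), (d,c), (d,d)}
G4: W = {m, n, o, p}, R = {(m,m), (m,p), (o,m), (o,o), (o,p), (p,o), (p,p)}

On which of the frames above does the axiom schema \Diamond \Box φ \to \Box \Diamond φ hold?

G4

This is the axiom for convergence; its first-order frame correspondent is \forall x \forall y \forall z (Rxy \wedge Rxz \to \exists w (Ryw \wedge Rzw)).
G1: fails — Ruw and Ruw but w and w have no common successor.
G2: fails — Ruw and Ruu but w and u have no common successor.
G3: fails — Rcb and Rcb but b and b have no common successor.
G4: ✓.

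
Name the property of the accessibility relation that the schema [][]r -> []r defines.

density

Suppose □□r→□r is valid. Take Rxy and set V(r)={w : xR²w}. Then □□r at x, so □r at x, so r at y, i.e. ∃z(Rxz∧Rzy).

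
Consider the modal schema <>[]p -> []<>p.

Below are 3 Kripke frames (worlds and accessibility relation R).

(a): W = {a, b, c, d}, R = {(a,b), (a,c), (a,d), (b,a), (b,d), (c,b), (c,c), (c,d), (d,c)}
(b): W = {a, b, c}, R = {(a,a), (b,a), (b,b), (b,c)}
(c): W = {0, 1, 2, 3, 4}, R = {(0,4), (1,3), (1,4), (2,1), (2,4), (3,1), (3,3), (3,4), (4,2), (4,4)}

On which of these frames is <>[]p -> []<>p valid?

(c)

This is the axiom for convergence; its first-order frame correspondent is forall x forall y forall z (Rxy & Rxz -> exists w (Ryw & Rzw)).
(a): fails — Rab and Rad but b and d have no common successor.
(b): fails — Rba and Rbc but a and c have no common successor.
(c): ✓.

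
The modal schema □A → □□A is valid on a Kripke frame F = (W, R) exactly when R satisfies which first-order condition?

Suppose □A→□□A is valid. Take Rxy, Ryz and set V(A)={w : Rxw}. Then □A at x, so □□A at x, so □A at y, so A at z, i.e. Rxz.
Conversely, on a frame with transitivity the schema holds at every world under every valuation.
Frame condition: ∀x ∀y ∀z (Rxy ∧ Ryz → Rxz).

Transitivity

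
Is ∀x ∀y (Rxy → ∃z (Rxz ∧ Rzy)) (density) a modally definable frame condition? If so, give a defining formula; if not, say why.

Yes — defined by □□p → □p

Yes: it is density, defined by the C4 schema □□p → □p.
Suppose □□p→□p is valid. Take Rxy and set V(p)={w : xR²w}. Then □□p at x, so □p at x, so p at y, i.e. ∃z(Rxz∧Rzy).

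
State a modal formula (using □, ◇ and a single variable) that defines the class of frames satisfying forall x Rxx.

The condition is reflexivity. The T schema □p → p defines it.

□p → p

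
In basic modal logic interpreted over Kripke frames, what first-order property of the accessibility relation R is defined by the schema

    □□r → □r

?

density: ∀x ∀y (Rxy → ∃z (Rxz ∧ Rzy))

Suppose □□r→□r is valid. Take Rxy and set V(r)={w : xR²w}. Then □□r at x, so □r at x, so r at y, i.e. ∃z(Rxz∧Rzy).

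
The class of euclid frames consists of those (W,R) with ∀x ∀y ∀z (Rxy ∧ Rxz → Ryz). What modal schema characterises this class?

The condition is the Euclidean property. The 5 schema ◇ψ → □◇ψ defines it.

◇ψ → □◇ψ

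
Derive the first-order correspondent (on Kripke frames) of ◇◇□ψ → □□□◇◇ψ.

This is a Sahlqvist (Geach-type) schema ◇^2□^1ψ → □^3◇^2ψ.
First-order correspondent: ∀x ∀y ∀z ((xR²y ∧ xR³z) → ∃w (yRw ∧ zR²w)).

∀x ∀y ∀z ((xR²y ∧ xR³z) → ∃w (yRw ∧ zR²w))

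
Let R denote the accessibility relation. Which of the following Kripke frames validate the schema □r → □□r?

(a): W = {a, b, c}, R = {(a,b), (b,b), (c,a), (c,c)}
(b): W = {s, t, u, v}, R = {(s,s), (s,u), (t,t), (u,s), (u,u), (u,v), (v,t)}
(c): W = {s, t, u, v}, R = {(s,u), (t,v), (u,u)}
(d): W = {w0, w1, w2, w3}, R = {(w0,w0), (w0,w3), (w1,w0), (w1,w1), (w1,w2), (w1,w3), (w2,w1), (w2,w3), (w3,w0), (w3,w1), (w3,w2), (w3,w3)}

(c)

Frame correspondent (Sahlqvist): ∀x ∀y ∀z (Rxy ∧ Ryz → Rxz) — i.e. transitivity.
(a): fails — Rca and Rab but not Rcb.
(b): fails — Ruv and Rvt but not Rut.
(c): condition met.
(d): fails — Rw2w1 and Rw1w0 but not Rw2w0.
Valid on: (c).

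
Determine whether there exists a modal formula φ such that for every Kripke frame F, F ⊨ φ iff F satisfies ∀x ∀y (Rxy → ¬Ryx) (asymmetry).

No

Any modally definable frame class is closed under surjective bounded morphisms.
The 3-cycle (worlds s,t,u with s→t→u→s) is asymmetric. Mapping every world to a single reflexive point • is a surjective bounded morphism, and the reflexive point is not asymmetric (R•• but asymmetry requires ¬R••).
So no modal formula (or set of formulas) defines exactly the asymmetric frames.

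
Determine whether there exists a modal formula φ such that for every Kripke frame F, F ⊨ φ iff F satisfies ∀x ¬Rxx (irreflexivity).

If a class were modally definable it would be closed under surjective bounded morphisms (Goldblatt–Thomason).
The 5-cycle (worlds w0,w1,w2,w3,w4 with w0→w1→w2→w3→w4→w0) is irreflexive, and the map sending every world to a single reflexive point • is a surjective bounded morphism (forth: every edge maps to (•,•); back: every world has a successor). So any modal formula valid on the 5-cycle is also valid on the reflexive point, which is not irreflexive.
So no modal formula (or set of formulas) defines exactly the irreflexive frames.

No — not modally definable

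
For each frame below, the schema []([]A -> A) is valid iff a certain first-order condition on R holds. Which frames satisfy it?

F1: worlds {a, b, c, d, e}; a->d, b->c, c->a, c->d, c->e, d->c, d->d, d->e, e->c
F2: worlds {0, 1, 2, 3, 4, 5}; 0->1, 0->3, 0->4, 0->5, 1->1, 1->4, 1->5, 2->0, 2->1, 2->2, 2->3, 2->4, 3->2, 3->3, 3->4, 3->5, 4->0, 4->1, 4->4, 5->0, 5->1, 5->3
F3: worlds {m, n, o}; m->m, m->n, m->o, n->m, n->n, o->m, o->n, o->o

F3

This is the axiom for shift-reflexivity; its first-order frame correspondent is forall x forall y (Rxy -> Ryy).
F1: fails — Rbc but not Rcc.
F2: fails — R20 but not R00.
F3: ✓.
Valid on: F3.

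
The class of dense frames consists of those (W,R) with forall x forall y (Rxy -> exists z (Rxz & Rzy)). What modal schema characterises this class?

□□ψ → □ψ

A defining formula is □□ψ → □ψ (the C4 axiom).
Suppose □□ψ→□ψ is valid. Take Rxy and set V(ψ)={w : xR²w}. Then □□ψ at x, so □ψ at x, so ψ at y, i.e. ∃z(Rxz∧Rzy).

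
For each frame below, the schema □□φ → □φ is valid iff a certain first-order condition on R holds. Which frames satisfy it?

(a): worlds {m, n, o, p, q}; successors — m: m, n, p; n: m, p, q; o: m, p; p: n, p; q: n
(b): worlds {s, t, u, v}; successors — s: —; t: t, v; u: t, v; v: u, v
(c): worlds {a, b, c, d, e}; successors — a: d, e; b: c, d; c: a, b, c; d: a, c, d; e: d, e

(b), (c)

Frame correspondent (Sahlqvist): ∀x ∀y (Rxy → ∃z (Rxz ∧ Rzy)) — i.e. density.
(a): fails — Rnq but no z with Rnz and Rzq.
(b): condition met.
(c): condition met.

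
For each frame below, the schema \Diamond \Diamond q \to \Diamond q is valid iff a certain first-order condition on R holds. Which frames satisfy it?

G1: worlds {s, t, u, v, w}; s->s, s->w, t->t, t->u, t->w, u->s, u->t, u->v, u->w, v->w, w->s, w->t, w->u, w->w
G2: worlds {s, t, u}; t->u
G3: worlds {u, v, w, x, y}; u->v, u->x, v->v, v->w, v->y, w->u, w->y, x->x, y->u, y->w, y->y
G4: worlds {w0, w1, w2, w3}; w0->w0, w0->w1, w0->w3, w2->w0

This is the axiom for transitivity; its first-order frame correspondent is \forall x \forall y \forall z (Rxy \wedge Ryz \to Rxz).
G1: fails — Ruw and Rwu but not Ruu.
G2: ✓.
G3: fails — Ruv and Rvw but not Ruw.
G4: fails — Rw2w0 and Rw0w1 but not Rw2w1.

G2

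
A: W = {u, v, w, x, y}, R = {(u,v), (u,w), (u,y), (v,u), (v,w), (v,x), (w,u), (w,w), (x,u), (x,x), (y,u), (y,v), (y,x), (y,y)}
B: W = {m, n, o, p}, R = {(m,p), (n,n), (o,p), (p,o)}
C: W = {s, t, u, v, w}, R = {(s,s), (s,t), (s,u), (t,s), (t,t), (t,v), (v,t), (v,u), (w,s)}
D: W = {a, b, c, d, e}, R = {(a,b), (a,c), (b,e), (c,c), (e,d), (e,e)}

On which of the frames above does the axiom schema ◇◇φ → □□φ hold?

Frame correspondent (Sahlqvist): ∀x ∀y ∀z ((xR²y ∧ xR²z) → ∃w (y = w ∧ z = w)) — i.e. a generalized confluence (Geach) condition.
A: fails — uR²u, uR²v but u ≠ v.
B: ✓.
C: fails — sR²s, sR²t but s ≠ t.
D: fails — aR²c, aR²e but c ≠ e.
Valid on: B.

B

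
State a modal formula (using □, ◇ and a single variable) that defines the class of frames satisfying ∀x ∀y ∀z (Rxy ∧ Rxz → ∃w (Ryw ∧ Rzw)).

◇□s → □◇s

This is convergence; the standard corresponding axiom is .2: ◇□s → □◇s.
Suppose ◇□s→□◇s is valid. Take Rxy, Rxz and set V(s)={w : Ryw}. Then □s at y so ◇□s at x, so □◇s at x, so ◇s at z, giving w with Rzw and Ryw.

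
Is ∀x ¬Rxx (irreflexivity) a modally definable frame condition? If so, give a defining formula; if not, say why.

No

Modal frame validity is preserved under surjective bounded morphisms.
The 5-cycle (worlds a,b,c,d,e with a→b→c→d→e→a) is irreflexive, and the map sending every world to a single reflexive point • is a surjective bounded morphism (forth: every edge maps to (•,•); back: every world has a successor). So any modal formula valid on the 5-cycle is also valid on the reflexive point, which is not irreflexive.
So no modal formula (or set of formulas) defines exactly the irreflexive frames.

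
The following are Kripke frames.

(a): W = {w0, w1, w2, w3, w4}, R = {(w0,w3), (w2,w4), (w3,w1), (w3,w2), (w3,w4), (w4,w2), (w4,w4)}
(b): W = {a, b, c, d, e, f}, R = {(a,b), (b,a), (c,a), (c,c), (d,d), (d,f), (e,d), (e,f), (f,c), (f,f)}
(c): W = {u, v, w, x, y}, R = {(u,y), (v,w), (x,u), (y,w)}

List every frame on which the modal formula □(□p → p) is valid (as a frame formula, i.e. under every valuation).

Frame correspondent (Sahlqvist): ∀x ∀y (Rxy → Ryy) — i.e. shift-reflexivity.
(a): fails — Rw3w1 but not Rw1w1.
(b): fails — Rab but not Rbb.
(c): fails — Rxu but not Ruu.
Valid on no frame.

none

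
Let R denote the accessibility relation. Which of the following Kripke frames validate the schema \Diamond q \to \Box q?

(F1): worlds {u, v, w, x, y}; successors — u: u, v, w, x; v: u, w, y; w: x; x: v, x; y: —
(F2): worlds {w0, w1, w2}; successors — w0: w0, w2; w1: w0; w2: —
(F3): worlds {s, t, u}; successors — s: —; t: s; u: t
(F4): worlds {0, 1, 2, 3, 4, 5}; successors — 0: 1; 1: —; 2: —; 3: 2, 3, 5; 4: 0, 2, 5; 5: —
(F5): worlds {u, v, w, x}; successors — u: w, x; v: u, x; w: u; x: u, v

Frame correspondent (Sahlqvist): \forall x \forall y \forall z (Rxy \wedge Rxz \to y = z) — i.e. partial functionality.
(F1): fails — u sees both u and v.
(F2): fails — w0 sees both w0 and w2.
(F3): ✓.
(F4): fails — 3 sees both 2 and 3.
(F5): fails — u sees both w and x.

(F3)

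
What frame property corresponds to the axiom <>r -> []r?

partial functionality: forall x forall y forall z (Rxy & Rxz -> y = z)

This schema is the CD axiom.
It corresponds to partial functionality: forall x forall y forall z (Rxy & Rxz -> y = z).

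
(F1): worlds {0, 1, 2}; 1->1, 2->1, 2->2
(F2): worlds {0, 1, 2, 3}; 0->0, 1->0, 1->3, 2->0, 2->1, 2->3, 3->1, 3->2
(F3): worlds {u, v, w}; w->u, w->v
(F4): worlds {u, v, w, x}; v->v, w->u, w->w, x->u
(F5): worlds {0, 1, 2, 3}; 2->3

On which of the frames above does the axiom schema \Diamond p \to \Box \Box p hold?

The schema corresponds to a generalized confluence (Geach) condition: \forall x \forall y \forall z ((xRy \wedge x R^2 z) \to \exists w (y = w \wedge z = w)).
(F1): fails — 2R1, 2R²2 but 1 ≠ 2.
(F2): fails — 1R0, 1R²1 but 0 ≠ 1.
(F3): holds.
(F4): fails — wRu, wR²w but u ≠ w.
(F5): holds.
Valid on: (F3), (F5).

(F3), (F5)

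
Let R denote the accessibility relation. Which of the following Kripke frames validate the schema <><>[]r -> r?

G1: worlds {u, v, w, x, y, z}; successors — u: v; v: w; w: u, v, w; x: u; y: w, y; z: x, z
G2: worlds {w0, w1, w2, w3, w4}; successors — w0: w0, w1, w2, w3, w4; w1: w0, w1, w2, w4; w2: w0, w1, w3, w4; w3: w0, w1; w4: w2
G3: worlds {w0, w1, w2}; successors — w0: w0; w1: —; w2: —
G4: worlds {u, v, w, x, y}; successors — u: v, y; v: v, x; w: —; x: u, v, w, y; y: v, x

The schema corresponds to a generalized confluence (Geach) condition: forall x forall y (x R^2 y -> exists w (yRw & x = w)).
G1: fails — vR²v but no t with vRt and v=t.
G2: fails — w0R²w4 but no w with w4Rw and w0=w.
G3: satisfies the condition.
G4: fails — uR²v but no t with vRt and u=t.
Valid on: G3.

G3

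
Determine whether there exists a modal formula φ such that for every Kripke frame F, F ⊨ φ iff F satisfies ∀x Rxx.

Yes — defined by □p → p

Yes: it is reflexivity, defined by the T schema □p → p.
Suppose □p→p is valid. At any x set V(p)={w : Rxw}. Then □p holds at x, so p holds at x, i.e. Rxx.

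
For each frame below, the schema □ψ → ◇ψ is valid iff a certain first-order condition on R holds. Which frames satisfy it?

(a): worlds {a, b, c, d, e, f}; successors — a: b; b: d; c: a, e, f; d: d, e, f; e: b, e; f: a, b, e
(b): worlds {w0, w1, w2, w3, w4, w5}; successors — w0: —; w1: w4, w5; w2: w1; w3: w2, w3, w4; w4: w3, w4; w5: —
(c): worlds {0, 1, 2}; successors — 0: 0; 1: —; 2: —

This is the axiom for seriality; its first-order frame correspondent is ∀x ∃y Rxy.
(a): satisfies the condition.
(b): fails — world w0 has no successor.
(c): fails — world 1 has no successor.

(a)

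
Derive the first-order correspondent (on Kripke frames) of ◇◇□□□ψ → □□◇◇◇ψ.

This is a Sahlqvist (Geach-type) schema ◇^2□^3ψ → □^2◇^3ψ.
Minimal-valuation argument: fix x; take any y with xR^2y and any z with xR^2z. Set V(ψ) to the set of worlds R-reachable from y in exactly 3 steps. Then □^3ψ holds at y, so the antecedent holds at x; validity forces ◇^3ψ at z, giving a w with zR^3w and yR^3w.
First-order correspondent: ∀x ∀y ∀z ((xR²y ∧ xR²z) → ∃w (yR³w ∧ zR³w)).

∀x ∀y ∀z ((xR²y ∧ xR²z) → ∃w (yR³w ∧ zR³w))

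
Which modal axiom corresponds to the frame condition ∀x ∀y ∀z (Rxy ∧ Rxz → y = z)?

◇q → □q

This is partial functionality; the standard corresponding axiom is CD: ◇q → □q.
Suppose ◇q→□q is valid. Take Rxy, Rxz and set V(q)={y}. Then ◇q at x, so □q at x, so q at z, i.e. z=y.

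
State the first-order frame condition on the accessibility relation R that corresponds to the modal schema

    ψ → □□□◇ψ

This is a Sahlqvist (Geach-type) schema ◇^0□^0ψ → □^3◇^1ψ.
Minimal-valuation argument: fix x; take any y with xR^0y and any z with xR^3z. Set V(ψ) to the set of worlds R-reachable from y in exactly 0 steps. Then □^0ψ holds at y, so the antecedent holds at x; validity forces ◇^1ψ at z, giving a w with zR^1w and yR^0w.
First-order correspondent: ∀x ∀z (xR³z → ∃w (x = w ∧ zRw)).

∀x ∀z (xR³z → ∃w (x = w ∧ zRw))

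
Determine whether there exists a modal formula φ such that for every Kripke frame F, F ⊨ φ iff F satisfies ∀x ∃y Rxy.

Yes, by □q → ◇q

Yes: it is seriality, defined by the D schema □q → ◇q.
Suppose □q→◇q is valid. At any x set V(q)=W. Then □q at x, so ◇q at x, so x has a successor.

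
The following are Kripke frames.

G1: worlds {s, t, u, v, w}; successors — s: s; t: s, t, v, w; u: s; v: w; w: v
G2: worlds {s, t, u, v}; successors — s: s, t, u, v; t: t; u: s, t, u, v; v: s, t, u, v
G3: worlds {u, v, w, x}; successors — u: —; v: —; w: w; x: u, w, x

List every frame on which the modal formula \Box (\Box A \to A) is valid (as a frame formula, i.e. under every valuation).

The schema corresponds to shift-reflexivity: \forall x \forall y (Rxy \to Ryy).
G1: fails — Rtv but not Rvv.
G2: satisfies the condition.
G3: fails — Rxu but not Ruu.

G2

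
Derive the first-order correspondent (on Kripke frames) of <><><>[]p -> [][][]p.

This is a Sahlqvist (Geach-type) schema ◇^3□^1p → □^3◇^0p.
Minimal-valuation argument: fix x; take any y with xR^3y and any z with xR^3z. Set V(p) to the set of worlds R-reachable from y in exactly 1 step. Then □^1p holds at y, so the antecedent holds at x; validity forces ◇^0p at z, giving a w with zR^0w and yR^1w.
First-order correspondent: forall x forall y forall z ((x R^3 y & x R^3 z) -> exists w (yRw & z = w)).

forall x forall y forall z ((x R^3 y & x R^3 z) -> exists w (yRw & z = w))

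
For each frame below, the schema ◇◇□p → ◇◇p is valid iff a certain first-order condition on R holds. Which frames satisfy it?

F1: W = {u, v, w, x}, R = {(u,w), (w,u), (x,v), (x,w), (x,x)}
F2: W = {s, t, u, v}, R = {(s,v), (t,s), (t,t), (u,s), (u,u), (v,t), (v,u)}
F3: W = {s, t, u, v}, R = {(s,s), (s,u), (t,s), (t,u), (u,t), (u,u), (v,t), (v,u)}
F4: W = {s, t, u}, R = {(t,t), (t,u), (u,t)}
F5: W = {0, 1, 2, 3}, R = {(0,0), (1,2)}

The schema corresponds to a generalized confluence (Geach) condition: ∀x ∀y (xR²y → ∃w (yRw ∧ xR²w)).
F1: fails — uR²u but no t with uRt and uR²t.
F2: fails — vR²s but no w with sRw and vR²w.
F3: holds.
F4: holds.
F5: holds.
Valid on: F3, F4, F5.

F3, F4, F5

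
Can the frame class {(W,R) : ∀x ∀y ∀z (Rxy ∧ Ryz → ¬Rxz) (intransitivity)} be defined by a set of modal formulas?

No — not modally definable

If a class were modally definable it would be closed under surjective bounded morphisms (Goldblatt–Thomason).
The 3-cycle (worlds w0,w1,w2 with w0→w1→w2→w0) is intransitive. Mapping every world to a single reflexive point • is a surjective bounded morphism; the reflexive point is not intransitive (R••∧R•• but R••).
So no modal formula (or set of formulas) defines exactly the intransitive frames.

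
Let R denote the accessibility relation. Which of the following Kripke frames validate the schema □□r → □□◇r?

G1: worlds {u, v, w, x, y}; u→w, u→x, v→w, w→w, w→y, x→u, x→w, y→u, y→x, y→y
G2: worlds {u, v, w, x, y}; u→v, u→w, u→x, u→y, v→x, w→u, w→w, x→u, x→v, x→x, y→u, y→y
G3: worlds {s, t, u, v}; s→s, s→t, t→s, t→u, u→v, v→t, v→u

This is the axiom for a generalized confluence (Geach) condition; its first-order frame correspondent is ∀x ∀z (xR²z → ∃w (xR²w ∧ zRw)).
G1: holds.
G2: holds.
G3: fails — sR²u but no w with sR²w and uRw.

G1, G2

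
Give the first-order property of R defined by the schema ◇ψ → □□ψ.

∀x ∀y ∀z ((xRy ∧ xR²z) → ∃w (y = w ∧ z = w))

This is a Sahlqvist (Geach-type) schema ◇^1□^0ψ → □^2◇^0ψ.
Minimal-valuation argument: fix x; take any y with xR^1y and any z with xR^2z. Set V(ψ) to the set of worlds R-reachable from y in exactly 0 steps. Then □^0ψ holds at y, so the antecedent holds at x; validity forces ◇^0ψ at z, giving a w with zR^0w and yR^0w.
First-order correspondent: ∀x ∀y ∀z ((xRy ∧ xR²z) → ∃w (y = w ∧ z = w)).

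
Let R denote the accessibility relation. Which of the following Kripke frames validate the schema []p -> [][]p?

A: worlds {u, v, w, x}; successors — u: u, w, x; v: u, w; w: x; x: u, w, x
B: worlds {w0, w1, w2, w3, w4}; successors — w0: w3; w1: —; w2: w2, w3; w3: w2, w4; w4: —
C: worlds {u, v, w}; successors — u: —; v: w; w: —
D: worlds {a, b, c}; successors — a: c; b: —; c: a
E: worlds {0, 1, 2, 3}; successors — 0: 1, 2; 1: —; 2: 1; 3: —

This is the axiom for transitivity; its first-order frame correspondent is forall x forall y forall z (Rxy & Ryz -> Rxz).
A: fails — Rwx and Rxw but not Rww.
B: fails — Rw3w2 and Rw2w3 but not Rw3w3.
C: ✓.
D: fails — Rac and Rca but not Raa.
E: ✓.
Valid on: C, E.

C, E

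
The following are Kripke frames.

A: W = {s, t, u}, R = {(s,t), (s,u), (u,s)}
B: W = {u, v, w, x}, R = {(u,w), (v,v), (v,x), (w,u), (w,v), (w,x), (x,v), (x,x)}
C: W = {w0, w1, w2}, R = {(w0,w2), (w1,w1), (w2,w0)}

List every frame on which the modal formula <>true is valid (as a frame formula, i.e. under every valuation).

This is the axiom for seriality; its first-order frame correspondent is forall x exists y Rxy.
A: fails — world t has no successor.
B: ✓.
C: ✓.
Valid on: B, C.

B, C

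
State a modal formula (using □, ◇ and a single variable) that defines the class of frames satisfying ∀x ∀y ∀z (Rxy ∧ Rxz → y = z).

◇s → □s

This is partial functionality; the standard corresponding axiom is CD: ◇s → □s.
Suppose ◇s→□s is valid. Take Rxy, Rxz and set V(s)={y}. Then ◇s at x, so □s at x, so s at z, i.e. z=y.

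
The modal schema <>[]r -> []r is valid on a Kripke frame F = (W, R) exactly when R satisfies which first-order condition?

the Euclidean property: forall x forall y forall z (Rxy & Rxz -> Ryz)

Equivalently (dual form): ◇r → □◇r.
Suppose ◇r→□◇r is valid. Take Rxy, Rxz and set V(r)={y}. Then ◇r at x, so □◇r at x, so ◇r at z, so some w with Rzw has r; w=y, i.e. Rzy. By symmetry of the argument, Ryz.
Conversely, any frame satisfying forall x forall y forall z (Rxy & Rxz -> Ryz) validates the schema.
Frame condition: forall x forall y forall z (Rxy & Rxz -> Ryz).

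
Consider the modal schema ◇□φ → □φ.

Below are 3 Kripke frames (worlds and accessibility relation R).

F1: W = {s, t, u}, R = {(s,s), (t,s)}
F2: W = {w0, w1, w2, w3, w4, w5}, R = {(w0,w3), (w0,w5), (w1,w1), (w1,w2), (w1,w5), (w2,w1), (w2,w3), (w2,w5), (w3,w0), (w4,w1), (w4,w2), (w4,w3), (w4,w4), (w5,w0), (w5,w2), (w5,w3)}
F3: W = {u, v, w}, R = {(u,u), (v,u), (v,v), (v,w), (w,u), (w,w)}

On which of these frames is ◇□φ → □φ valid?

The schema corresponds to the Euclidean property: ∀x ∀y ∀z (Rxy ∧ Rxz → Ryz).
F1: ✓.
F2: fails — Rw0w5 and Rw0w5 but not Rw5w5.
F3: fails — Rvw and Rvv but not Rwv.

F1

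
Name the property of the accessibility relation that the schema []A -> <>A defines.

This is the D axiom.
It corresponds to seriality: forall x exists y Rxy.

seriality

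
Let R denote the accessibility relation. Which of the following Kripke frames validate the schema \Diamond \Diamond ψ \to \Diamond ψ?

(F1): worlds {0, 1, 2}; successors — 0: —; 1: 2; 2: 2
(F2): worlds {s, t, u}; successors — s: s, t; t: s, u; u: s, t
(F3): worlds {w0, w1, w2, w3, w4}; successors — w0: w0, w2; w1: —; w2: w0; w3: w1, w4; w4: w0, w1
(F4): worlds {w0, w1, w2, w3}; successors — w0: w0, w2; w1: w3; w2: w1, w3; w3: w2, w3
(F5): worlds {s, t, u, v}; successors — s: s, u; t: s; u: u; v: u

(F1)

The schema corresponds to transitivity: \forall x \forall y \forall z (Rxy \wedge Ryz \to Rxz).
(F1): ✓.
(F2): fails — Rut and Rtu but not Ruu.
(F3): fails — Rw4w0 and Rw0w2 but not Rw4w2.
(F4): fails — Rw3w2 and Rw2w1 but not Rw3w1.
(F5): fails — Rts and Rsu but not Rtu.
Valid on: (F1).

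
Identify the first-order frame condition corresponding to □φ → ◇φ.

Suppose □φ→◇φ is valid. At any x set V(φ)=W. Then □φ at x, so ◇φ at x, so x has a successor.

seriality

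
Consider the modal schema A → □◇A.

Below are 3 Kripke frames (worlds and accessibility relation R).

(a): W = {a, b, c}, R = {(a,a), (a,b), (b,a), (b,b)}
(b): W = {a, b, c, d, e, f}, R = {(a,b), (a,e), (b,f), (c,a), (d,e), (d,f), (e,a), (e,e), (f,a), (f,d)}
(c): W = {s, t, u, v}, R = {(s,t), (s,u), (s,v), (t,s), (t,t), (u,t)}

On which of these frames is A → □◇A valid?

(a)

The schema corresponds to symmetry: ∀x ∀y (Rxy → Ryx).
(a): satisfies the condition.
(b): fails — Rbf but not Rfb.
(c): fails — Rut but not Rtu.
Valid on: (a).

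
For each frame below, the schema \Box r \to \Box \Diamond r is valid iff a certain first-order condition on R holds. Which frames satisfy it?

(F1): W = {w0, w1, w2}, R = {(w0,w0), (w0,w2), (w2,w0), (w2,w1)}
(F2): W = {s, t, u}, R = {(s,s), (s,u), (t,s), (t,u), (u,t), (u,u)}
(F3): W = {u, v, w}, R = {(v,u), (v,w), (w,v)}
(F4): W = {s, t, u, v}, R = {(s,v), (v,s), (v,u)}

The schema corresponds to a generalized confluence (Geach) condition: \forall x \forall z (xRz \to \exists w (xRw \wedge zRw)).
(F1): fails — w2Rw1 but no w with w2Rw and w1Rw.
(F2): satisfies the condition.
(F3): fails — vRu but no t with vRt and uRt.
(F4): fails — sRv but no w with sRw and vRw.
Valid on: (F2).

(F2)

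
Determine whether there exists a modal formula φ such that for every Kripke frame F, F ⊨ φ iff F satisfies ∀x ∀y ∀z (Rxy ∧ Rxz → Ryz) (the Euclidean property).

The condition is the Euclidean property. A defining modal formula is ◇q → □◇q.
Suppose ◇q→□◇q is valid. Take Rxy, Rxz and set V(q)={y}. Then ◇q at x, so □◇q at x, so ◇q at z, so some w with Rzw has q; w=y, i.e. Rzy. By symmetry of the argument, Ryz.

Yes — defined by ◇q → □◇q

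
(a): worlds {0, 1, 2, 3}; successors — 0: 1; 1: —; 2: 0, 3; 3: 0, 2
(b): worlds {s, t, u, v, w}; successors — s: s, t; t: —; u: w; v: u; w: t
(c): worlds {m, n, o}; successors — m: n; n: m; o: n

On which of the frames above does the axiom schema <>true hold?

(c)

Frame correspondent (Sahlqvist): forall x exists y Rxy — i.e. seriality.
(a): fails — world 1 has no successor.
(b): fails — world t has no successor.
(c): satisfies the condition.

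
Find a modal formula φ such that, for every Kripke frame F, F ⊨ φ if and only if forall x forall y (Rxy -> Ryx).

This is symmetry; the standard corresponding axiom is B: q → □◇q.
Suppose q→□◇q is valid. Take Rxy and set V(q)={x}. Then q at x, so □◇q at x, so ◇q at y, so some z with Ryz has q; z=x, i.e. Ryx.

q → □◇q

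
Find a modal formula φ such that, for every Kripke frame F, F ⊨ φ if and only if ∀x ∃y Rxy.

The condition is seriality. The D schema □p → ◇p defines it.
Suppose □p→◇p is valid. At any x set V(p)=W. Then □p at x, so ◇p at x, so x has a successor.

□p → ◇p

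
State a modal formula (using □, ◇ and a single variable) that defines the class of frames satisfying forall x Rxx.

The condition is reflexivity. The T schema □q → q defines it.

□q → q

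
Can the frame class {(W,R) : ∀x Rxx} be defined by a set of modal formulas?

Yes, by □r → r

Yes: it is reflexivity, defined by the T schema □r → r.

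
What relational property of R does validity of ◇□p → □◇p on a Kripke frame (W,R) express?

Convergence

Suppose ◇□p→□◇p is valid. Take Rxy, Rxz and set V(p)={w : Ryw}. Then □p at y so ◇□p at x, so □◇p at x, so ◇p at z, giving w with Rzw and Ryw.
Conversely, any frame satisfying ∀x ∀y ∀z (Rxy ∧ Rxz → ∃w (Ryw ∧ Rzw)) validates the schema.
Frame condition: ∀x ∀y ∀z (Rxy ∧ Rxz → ∃w (Ryw ∧ Rzw)).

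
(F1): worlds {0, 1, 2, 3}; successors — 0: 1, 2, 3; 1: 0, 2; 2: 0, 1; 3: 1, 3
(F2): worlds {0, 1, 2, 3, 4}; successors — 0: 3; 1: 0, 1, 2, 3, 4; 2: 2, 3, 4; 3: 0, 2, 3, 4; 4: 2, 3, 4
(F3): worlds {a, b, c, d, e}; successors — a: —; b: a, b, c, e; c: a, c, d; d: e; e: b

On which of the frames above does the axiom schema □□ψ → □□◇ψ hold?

Frame correspondent (Sahlqvist): ∀x ∀z (xR²z → ∃w (xR²w ∧ zRw)) — i.e. a generalized confluence (Geach) condition.
(F1): ✓.
(F2): ✓.
(F3): fails — bR²a but no w with bR²w and aRw.
Valid on: (F1), (F2).

(F1), (F2)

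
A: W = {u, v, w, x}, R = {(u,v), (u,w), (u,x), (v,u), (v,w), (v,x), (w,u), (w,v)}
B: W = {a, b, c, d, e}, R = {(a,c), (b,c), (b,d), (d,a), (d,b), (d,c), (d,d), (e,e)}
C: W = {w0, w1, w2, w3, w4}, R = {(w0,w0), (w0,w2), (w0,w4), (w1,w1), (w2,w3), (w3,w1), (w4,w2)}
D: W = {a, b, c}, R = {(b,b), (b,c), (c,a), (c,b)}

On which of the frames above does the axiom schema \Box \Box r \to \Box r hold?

A

This is the axiom for density; its first-order frame correspondent is \forall x \forall y (Rxy \to \exists z (Rxz \wedge Rzy)).
A: holds.
B: fails — Rac but no z with Raz and Rzc.
C: fails — Rw4w2 but no z with Rw4z and Rzw2.
D: fails — Rca but no z with Rcz and Rza.
Valid on: A.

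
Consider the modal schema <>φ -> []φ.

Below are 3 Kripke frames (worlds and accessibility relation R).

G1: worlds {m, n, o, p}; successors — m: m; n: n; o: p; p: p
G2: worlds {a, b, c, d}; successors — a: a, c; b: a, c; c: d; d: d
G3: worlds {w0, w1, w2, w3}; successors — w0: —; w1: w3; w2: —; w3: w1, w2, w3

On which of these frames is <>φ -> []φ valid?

Frame correspondent (Sahlqvist): forall x forall y forall z (Rxy & Rxz -> y = z) — i.e. partial functionality.
G1: holds.
G2: fails — a sees both a and c.
G3: fails — w3 sees both w1 and w2.

G1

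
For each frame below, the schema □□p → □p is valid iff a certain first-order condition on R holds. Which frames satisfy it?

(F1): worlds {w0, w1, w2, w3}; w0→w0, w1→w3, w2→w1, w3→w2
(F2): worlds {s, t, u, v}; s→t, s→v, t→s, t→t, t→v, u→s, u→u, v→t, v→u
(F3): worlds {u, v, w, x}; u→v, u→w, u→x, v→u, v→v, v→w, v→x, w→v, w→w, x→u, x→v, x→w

Frame correspondent (Sahlqvist): ∀x ∀y (Rxy → ∃z (Rxz ∧ Rzy)) — i.e. density.
(F1): fails — Rw3w2 but no z with Rw3z and Rzw2.
(F2): ✓.
(F3): ✓.
Valid on: (F2), (F3).

(F2), (F3)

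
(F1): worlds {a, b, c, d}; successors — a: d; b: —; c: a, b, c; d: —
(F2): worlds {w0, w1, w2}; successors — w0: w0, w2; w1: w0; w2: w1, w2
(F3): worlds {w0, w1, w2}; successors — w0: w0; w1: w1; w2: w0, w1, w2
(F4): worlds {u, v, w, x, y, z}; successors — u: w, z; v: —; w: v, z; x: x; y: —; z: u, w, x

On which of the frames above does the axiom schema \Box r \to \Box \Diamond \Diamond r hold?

(F2), (F3)

The schema corresponds to a generalized confluence (Geach) condition: \forall x \forall z (xRz \to \exists w (xRw \wedge z R^2 w)).
(F1): fails — aRd but no w with aRw and dR²w.
(F2): satisfies the condition.
(F3): satisfies the condition.
(F4): fails — wRv but no t with wRt and vR²t.
Valid on: (F2), (F3).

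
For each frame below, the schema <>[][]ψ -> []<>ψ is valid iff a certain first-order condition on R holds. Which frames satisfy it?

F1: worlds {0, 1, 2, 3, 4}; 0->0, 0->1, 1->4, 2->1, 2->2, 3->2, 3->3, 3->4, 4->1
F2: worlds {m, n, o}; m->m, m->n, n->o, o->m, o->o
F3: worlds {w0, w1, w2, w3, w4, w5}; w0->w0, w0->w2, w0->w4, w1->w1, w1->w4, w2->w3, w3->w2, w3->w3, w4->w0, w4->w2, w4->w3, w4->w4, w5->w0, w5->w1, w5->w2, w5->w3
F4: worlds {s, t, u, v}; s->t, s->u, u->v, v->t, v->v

F2

The schema corresponds to a generalized confluence (Geach) condition: forall x forall y forall z ((xRy & xRz) -> exists w (y R^2 w & zRw)).
F1: fails — 0R1, 0R1 but no w with 1R²w and 1Rw.
F2: ✓.
F3: fails — w5Rw2, w5Rw1 but no w with w2R²w and w1Rw.
F4: fails — sRt, sRt but no w with tR²w and tRw.
Valid on: F2.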